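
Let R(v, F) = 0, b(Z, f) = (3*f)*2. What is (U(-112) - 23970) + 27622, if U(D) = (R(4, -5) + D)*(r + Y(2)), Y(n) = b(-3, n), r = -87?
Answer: 12052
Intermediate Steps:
b(Z, f) = 6*f
Y(n) = 6*n
U(D) = -75*D (U(D) = (0 + D)*(-87 + 6*2) = D*(-87 + 12) = D*(-75) = -75*D)
(U(-112) - 23970) + 27622 = (-75*(-112) - 23970) + 27622 = (8400 - 23970) + 27622 = -15570 + 27622 = 12052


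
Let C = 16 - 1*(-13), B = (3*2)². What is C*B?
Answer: 1044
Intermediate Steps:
B = 36 (B = 6² = 36)
C = 29 (C = 16 + 13 = 29)
C*B = 29*36 = 1044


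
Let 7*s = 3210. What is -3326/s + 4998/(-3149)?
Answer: -44679299/5054145 ≈ -8.8401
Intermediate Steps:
s = 3210/7 (s = (⅐)*3210 = 3210/7 ≈ 458.57)
-3326/s + 4998/(-3149) = -3326/3210/7 + 4998/(-3149) = -3326*7/3210 + 4998*(-1/3149) = -11641/1605 - 4998/3149 = -44679299/5054145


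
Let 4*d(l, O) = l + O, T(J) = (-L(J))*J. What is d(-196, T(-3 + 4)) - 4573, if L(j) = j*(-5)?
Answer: -18483/4 ≈ -4620.8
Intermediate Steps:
L(j) = -5*j
T(J) = 5*J**2 (T(J) = (-(-5)*J)*J = (5*J)*J = 5*J**2)
d(l, O) = O/4 + l/4 (d(l, O) = (l + O)/4 = (O + l)/4 = O/4 + l/4)
d(-196, T(-3 + 4)) - 4573 = ((5*(-3 + 4)**2)/4 + (1/4)*(-196)) - 4573 = ((5*1**2)/4 - 49) - 4573 = ((5*1)/4 - 49) - 4573 = ((1/4)*5 - 49) - 4573 = (5/4 - 49) - 4573 = -191/4 - 4573 = -18483/4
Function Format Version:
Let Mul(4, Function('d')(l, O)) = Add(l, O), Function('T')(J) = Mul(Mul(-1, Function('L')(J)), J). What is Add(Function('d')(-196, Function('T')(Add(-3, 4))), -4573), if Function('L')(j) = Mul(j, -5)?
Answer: Rational(-18483, 4) ≈ -4620.8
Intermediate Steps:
Function('L')(j) = Mul(-5, j)
Function('T')(J) = Mul(5, Pow(J, 2)) (Function('T')(J) = Mul(Mul(-1, Mul(-5, J)), J) = Mul(Mul(5, J), J) = Mul(5, Pow(J, 2)))
Function('d')(l, O) = Add(Mul(Rational(1, 4), O), Mul(Rational(1, 4), l)) (Function('d')(l, O) = Mul(Rational(1, 4), Add(l, O)) = Mul(Rational(1, 4), Add(O, l)) = Add(Mul(Rational(1, 4), O), Mul(Rational(1, 4), l)))
Add(Function('d')(-196, Function('T')(Add(-3, 4))), -4573) = Add(Add(Mul(Rational(1, 4), Mul(5, Pow(Add(-3, 4), 2))), Mul(Rational(1, 4), -196)), -4573) = Add(Add(Mul(Rational(1, 4), Mul(5, Pow(1, 2))), -49), -4573) = Add(Add(Mul(Rational(1, 4), Mul(5, 1)), -49), -4573) = Add(Add(Mul(Rational(1, 4), 5), -49), -4573) = Add(Add(Rational(5, 4), -49), -4573) = Add(Rational(-191, 4), -4573) = Rational(-18483, 4)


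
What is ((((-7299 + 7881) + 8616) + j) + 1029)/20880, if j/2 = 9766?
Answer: 29759/20880 ≈ 1.4252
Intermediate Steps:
j = 19532 (j = 2*9766 = 19532)
((((-7299 + 7881) + 8616) + j) + 1029)/20880 = ((((-7299 + 7881) + 8616) + 19532) + 1029)/20880 = (((582 + 8616) + 19532) + 1029)*(1/20880) = ((9198 + 19532) + 1029)*(1/20880) = (28730 + 1029)*(1/20880) = 29759*(1/20880) = 29759/20880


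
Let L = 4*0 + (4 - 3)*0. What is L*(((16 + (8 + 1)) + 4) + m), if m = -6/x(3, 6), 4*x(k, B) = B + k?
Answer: 0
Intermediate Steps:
x(k, B) = B/4 + k/4 (x(k, B) = (B + k)/4 = B/4 + k/4)
m = -8/3 (m = -6/((¼)*6 + (¼)*3) = -6/(3/2 + ¾) = -6/9/4 = -6*4/9 = -8/3 ≈ -2.6667)
L = 0 (L = 0 + 1*0 = 0 + 0 = 0)
L*(((16 + (8 + 1)) + 4) + m) = 0*(((16 + (8 + 1)) + 4) - 8/3) = 0*(((16 + 9) + 4) - 8/3) = 0*((25 + 4) - 8/3) = 0*(29 - 8/3) = 0*(79/3) = 0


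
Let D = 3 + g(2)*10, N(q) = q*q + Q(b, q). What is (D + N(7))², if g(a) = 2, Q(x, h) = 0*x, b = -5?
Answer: 5184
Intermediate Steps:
Q(x, h) = 0
N(q) = q² (N(q) = q*q + 0 = q² + 0 = q²)
D = 23 (D = 3 + 2*10 = 3 + 20 = 23)
(D + N(7))² = (23 + 7²)² = (23 + 49)² = 72² = 5184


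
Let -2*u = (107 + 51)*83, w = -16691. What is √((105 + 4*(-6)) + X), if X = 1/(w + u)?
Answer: √2736125411/5812 ≈ 9.0000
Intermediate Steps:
u = -6557 (u = -(107 + 51)*83/2 = -79*83 = -½*13114 = -6557)
X = -1/23248 (X = 1/(-16691 - 6557) = 1/(-23248) = -1/23248 ≈ -4.3014e-5)
√((105 + 4*(-6)) + X) = √((105 + 4*(-6)) - 1/23248) = √((105 - 24) - 1/23248) = √(81 - 1/23248) = √(1883087/23248) = √2736125411/5812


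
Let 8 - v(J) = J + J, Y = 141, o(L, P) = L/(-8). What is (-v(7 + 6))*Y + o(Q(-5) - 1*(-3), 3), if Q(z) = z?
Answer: 10153/4 ≈ 2538.3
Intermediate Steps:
o(L, P) = -L/8 (o(L, P) = L*(-⅛) = -L/8)
v(J) = 8 - 2*J (v(J) = 8 - (J + J) = 8 - 2*J)
(-v(7 + 6))*Y + o(Q(-5) - 1*(-3), 3) = -(8 - 2*(7 + 6))*141 - (-5 - 1*(-3))/8 = -(8 - 2*13)*141 - (-5 + 3)/8 = -(8 - 26)*141 - ⅛*(-2) = -1*(-18)*141 + ¼ = 18*141 + ¼ = 2538 + ¼ = 10153/4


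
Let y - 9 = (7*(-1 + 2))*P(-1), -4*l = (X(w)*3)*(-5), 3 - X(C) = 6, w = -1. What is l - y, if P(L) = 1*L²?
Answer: -109/4 ≈ -27.250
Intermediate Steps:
X(C) = -3 (X(C) = 3 - 1*6 = 3 - 6 = -3)
P(L) = L²
l = -45/4 (l = -(-3*3)*(-5)/4 = -(-9)*(-5)/4 = -¼*45 = -45/4 ≈ -11.250)
y = 16 (y = 9 + (7*(-1 + 2))*(-1)² = 9 + (7*1)*1 = 9 + 7*1 = 9 + 7 = 16)
l - y = -45/4 - 1*16 = -45/4 - 16 = -109/4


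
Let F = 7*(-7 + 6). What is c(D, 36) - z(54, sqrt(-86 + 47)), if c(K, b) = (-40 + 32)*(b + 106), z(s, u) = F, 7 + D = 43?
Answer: -1129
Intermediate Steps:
D = 36 (D = -7 + 43 = 36)
F = -7 (F = 7*(-1) = -7)
z(s, u) = -7
c(K, b) = -848 - 8*b (c(K, b) = -8*(106 + b) = -848 - 8*b)
c(D, 36) - z(54, sqrt(-86 + 47)) = (-848 - 8*36) - 1*(-7) = (-848 - 288) + 7 = -1136 + 7 = -1129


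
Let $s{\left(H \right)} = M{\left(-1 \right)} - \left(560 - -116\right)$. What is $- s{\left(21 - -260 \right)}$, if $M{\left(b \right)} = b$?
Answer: $677$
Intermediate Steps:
$s{\left(H \right)} = -677$ ($s{\left(H \right)} = -1 - \left(560 - -116\right) = -1 - \left(560 + 116\right) = -1 - 676 = -677$)
$- s{\left(21 - -260 \right)} = \left(-1\right) \left(-677\right) = 677$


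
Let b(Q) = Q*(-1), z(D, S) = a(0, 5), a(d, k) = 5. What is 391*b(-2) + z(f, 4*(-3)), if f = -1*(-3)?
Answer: 787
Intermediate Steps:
f = 3
z(D, S) = 5
b(Q) = -Q
391*b(-2) + z(f, 4*(-3)) = 391*(-1*(-2)) + 5 = 391*2 + 5 = 782 + 5 = 787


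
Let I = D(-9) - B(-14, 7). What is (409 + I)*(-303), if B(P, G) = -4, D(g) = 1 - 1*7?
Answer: -123321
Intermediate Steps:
D(g) = -6 (D(g) = 1 - 7 = -6)
I = -2 (I = -6 - 1*(-4) = -6 + 4 = -2)
(409 + I)*(-303) = (409 - 2)*(-303) = 407*(-303) = -123321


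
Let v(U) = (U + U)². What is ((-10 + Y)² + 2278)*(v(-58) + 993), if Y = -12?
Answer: 39908138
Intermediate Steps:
v(U) = 4*U² (v(U) = (2*U)² = 4*U²)
((-10 + Y)² + 2278)*(v(-58) + 993) = ((-10 - 12)² + 2278)*(4*(-58)² + 993) = ((-22)² + 2278)*(4*3364 + 993) = (484 + 2278)*(13456 + 993) = 2762*14449 = 39908138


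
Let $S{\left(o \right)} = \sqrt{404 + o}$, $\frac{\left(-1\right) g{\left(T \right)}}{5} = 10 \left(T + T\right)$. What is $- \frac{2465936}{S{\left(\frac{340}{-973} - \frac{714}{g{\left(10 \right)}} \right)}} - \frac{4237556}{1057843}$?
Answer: $- \frac{4237556}{1057843} - \frac{24659360 \sqrt{957059151265}}{196723361} \approx -1.2263 \cdot 10^{5}$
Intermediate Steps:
$g{\left(T \right)} = - 100 T$ ($g{\left(T \right)} = - 5 \cdot 10 \left(T + T\right) = - 5 \cdot 10 \cdot 2 T = - 5 \cdot 20 T = - 100 T$)
$- \frac{2465936}{S{\left(\frac{340}{-973} - \frac{714}{g{\left(10 \right)}} \right)}} - \frac{4237556}{1057843} = - \frac{2465936}{\sqrt{404 + \left(\frac{340}{-973} - \frac{714}{\left(-100\right) 10}\right)}} - \frac{4237556}{1057843} = - \frac{2465936}{\sqrt{404 - \left(\frac{340}{973} + \frac{714}{-1000}\right)}} - \frac{4237556}{1057843} = - \frac{2465936}{\sqrt{404 - - \frac{177361}{486500}}} - \frac{4237556}{1057843} = - \frac{2465936}{\sqrt{404 + \left(- \frac{340}{973} + \frac{357}{500}\right)}} - \frac{4237556}{1057843} = - \frac{2465936}{\sqrt{404 + \frac{177361}{486500}}} - \frac{4237556}{1057843} = - \frac{2465936}{\sqrt{\frac{196723361}{486500}}} - \frac{4237556}{1057843} = - \frac{2465936}{\frac{1}{48650} \sqrt{957059151265}} - \frac{4237556}{1057843} = - 2465936 \frac{10 \sqrt{957059151265}}{196723361} - \frac{4237556}{1057843} = - \frac{24659360 \sqrt{957059151265}}{196723361} - \frac{4237556}{1057843} = - \frac{4237556}{1057843} - \frac{24659360 \sqrt{957059151265}}{196723361}$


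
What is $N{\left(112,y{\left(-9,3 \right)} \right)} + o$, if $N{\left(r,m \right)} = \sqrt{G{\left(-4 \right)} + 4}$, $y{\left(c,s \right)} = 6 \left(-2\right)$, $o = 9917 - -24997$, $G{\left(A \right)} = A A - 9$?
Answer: $34914 + \sqrt{11} \approx 34917.0$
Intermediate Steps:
$G{\left(A \right)} = -9 + A^{2}$ ($G{\left(A \right)} = A^{2} - 9 = -9 + A^{2}$)
$o = 34914$ ($o = 9917 + 24997 = 34914$)
$y{\left(c,s \right)} = -12$
$N{\left(r,m \right)} = \sqrt{11}$ ($N{\left(r,m \right)} = \sqrt{\left(-9 + \left(-4\right)^{2}\right) + 4} = \sqrt{\left(-9 + 16\right) + 4} = \sqrt{7 + 4} = \sqrt{11}$)
$N{\left(112,y{\left(-9,3 \right)} \right)} + o = \sqrt{11} + 34914 = 34914 + \sqrt{11}$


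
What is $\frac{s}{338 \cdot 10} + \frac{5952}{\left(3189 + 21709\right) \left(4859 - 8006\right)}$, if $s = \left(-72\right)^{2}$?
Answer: $\frac{16923627056}{11034855845} \approx 1.5337$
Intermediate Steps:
$s = 5184$
$\frac{s}{338 \cdot 10} + \frac{5952}{\left(3189 + 21709\right) \left(4859 - 8006\right)} = \frac{5184}{338 \cdot 10} + \frac{5952}{\left(3189 + 21709\right) \left(4859 - 8006\right)} = \frac{5184}{3380} + \frac{5952}{24898 \left(-3147\right)} = 5184 \cdot \frac{1}{3380} + \frac{5952}{-78354006} = \frac{1296}{845} + 5952 \left(- \frac{1}{78354006}\right) = \frac{1296}{845} - \frac{992}{13059001} = \frac{16923627056}{11034855845}$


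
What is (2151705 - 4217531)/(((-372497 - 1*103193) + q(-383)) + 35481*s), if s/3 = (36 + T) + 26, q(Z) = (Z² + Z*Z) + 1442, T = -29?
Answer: -2065826/3331749 ≈ -0.62004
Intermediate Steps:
q(Z) = 1442 + 2*Z² (q(Z) = (Z² + Z²) + 1442 = 2*Z² + 1442 = 1442 + 2*Z²)
s = 99 (s = 3*((36 - 29) + 26) = 3*(7 + 26) = 3*33 = 99)
(2151705 - 4217531)/(((-372497 - 1*103193) + q(-383)) + 35481*s) = (2151705 - 4217531)/(((-372497 - 1*103193) + (1442 + 2*(-383)²)) + 35481*99) = -2065826/(((-372497 - 103193) + (1442 + 2*146689)) + 3512619) = -2065826/((-475690 + (1442 + 293378)) + 3512619) = -2065826/((-475690 + 294820) + 3512619) = -2065826/(-180870 + 3512619) = -2065826/3331749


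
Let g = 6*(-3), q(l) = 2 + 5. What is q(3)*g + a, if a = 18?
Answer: -108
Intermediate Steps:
q(l) = 7
g = -18
q(3)*g + a = 7*(-18) + 18 = -126 + 18 = -108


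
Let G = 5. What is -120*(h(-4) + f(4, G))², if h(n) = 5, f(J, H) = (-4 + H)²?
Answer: -4320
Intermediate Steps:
-120*(h(-4) + f(4, G))² = -120*(5 + (-4 + 5)²)² = -120*(5 + 1²)² = -120*(5 + 1)² = -120*6² = -120*36 = -4320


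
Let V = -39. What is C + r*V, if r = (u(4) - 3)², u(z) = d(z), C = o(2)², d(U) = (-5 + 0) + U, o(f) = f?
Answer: -620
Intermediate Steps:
d(U) = -5 + U
C = 4 (C = 2² = 4)
u(z) = -5 + z
r = 16 (r = ((-5 + 4) - 3)² = (-1 - 3)² = (-4)² = 16)
C + r*V = 4 + 16*(-39) = 4 - 624 = -620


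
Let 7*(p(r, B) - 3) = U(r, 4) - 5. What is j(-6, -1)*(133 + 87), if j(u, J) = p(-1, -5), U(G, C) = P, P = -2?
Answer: 440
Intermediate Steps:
U(G, C) = -2
p(r, B) = 2 (p(r, B) = 3 + (-2 - 5)/7 = 3 + (⅐)*(-7) = 3 - 1 = 2)
j(u, J) = 2
j(-6, -1)*(133 + 87) = 2*(133 + 87) = 2*220 = 440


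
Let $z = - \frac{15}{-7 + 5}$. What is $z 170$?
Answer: $1275$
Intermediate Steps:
$z = \frac{15}{2}$ ($z = - \frac{15}{-2} = \left(-15\right) \left(- \frac{1}{2}\right) = \frac{15}{2} \approx 7.5$)
$z 170 = \frac{15}{2} \cdot 170 = 1275$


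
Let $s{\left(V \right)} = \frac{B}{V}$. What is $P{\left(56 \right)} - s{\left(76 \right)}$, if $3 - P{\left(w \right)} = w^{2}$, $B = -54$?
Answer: $- \frac{119027}{38} \approx -3132.3$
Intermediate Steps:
$P{\left(w \right)} = 3 - w^{2}$
$s{\left(V \right)} = - \frac{54}{V}$
$P{\left(56 \right)} - s{\left(76 \right)} = \left(3 - 56^{2}\right) - - \frac{54}{76} = \left(3 - 3136\right) - \left(-54\right) \frac{1}{76} = \left(3 - 3136\right) - - \frac{27}{38} = -3133 + \frac{27}{38} = - \frac{119027}{38}$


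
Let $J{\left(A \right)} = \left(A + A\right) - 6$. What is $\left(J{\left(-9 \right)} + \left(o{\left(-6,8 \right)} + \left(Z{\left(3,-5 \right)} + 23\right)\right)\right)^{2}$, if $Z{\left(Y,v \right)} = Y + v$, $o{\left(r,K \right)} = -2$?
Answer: $25$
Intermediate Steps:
$J{\left(A \right)} = -6 + 2 A$ ($J{\left(A \right)} = 2 A - 6 = -6 + 2 A$)
$\left(J{\left(-9 \right)} + \left(o{\left(-6,8 \right)} + \left(Z{\left(3,-5 \right)} + 23\right)\right)\right)^{2} = \left(\left(-6 + 2 \left(-9\right)\right) + \left(-2 + \left(\left(3 - 5\right) + 23\right)\right)\right)^{2} = \left(\left(-6 - 18\right) + \left(-2 + \left(-2 + 23\right)\right)\right)^{2} = \left(-24 + \left(-2 + 21\right)\right)^{2} = \left(-24 + 19\right)^{2} = \left(-5\right)^{2} = 25$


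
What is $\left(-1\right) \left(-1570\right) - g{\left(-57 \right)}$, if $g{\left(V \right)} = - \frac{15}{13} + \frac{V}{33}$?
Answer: $\frac{224922}{143} \approx 1572.9$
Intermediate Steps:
$g{\left(V \right)} = - \frac{15}{13} + \frac{V}{33}$ ($g{\left(V \right)} = \left(-15\right) \frac{1}{13} + V \frac{1}{33} = - \frac{15}{13} + \frac{V}{33}$)
$\left(-1\right) \left(-1570\right) - g{\left(-57 \right)} = \left(-1\right) \left(-1570\right) - \left(- \frac{15}{13} + \frac{1}{33} \left(-57\right)\right) = 1570 - \left(- \frac{15}{13} - \frac{19}{11}\right) = 1570 - - \frac{412}{143} = 1570 + \frac{412}{143} = \frac{224922}{143}$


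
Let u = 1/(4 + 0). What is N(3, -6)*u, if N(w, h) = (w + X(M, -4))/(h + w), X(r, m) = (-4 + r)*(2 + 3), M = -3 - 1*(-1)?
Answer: 9/4 ≈ 2.2500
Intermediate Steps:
M = -2 (M = -3 + 1 = -2)
X(r, m) = -20 + 5*r (X(r, m) = (-4 + r)*5 = -20 + 5*r)
N(w, h) = (-30 + w)/(h + w) (N(w, h) = (w + (-20 + 5*(-2)))/(h + w) = (w + (-20 - 10))/(h + w) = (w - 30)/(h + w) = (-30 + w)/(h + w))
u = 1/4 ≈ 0.25000
N(3, -6)*u = ((-30 + 3)/(-6 + 3))*(1/4) = (-27/(-3))*(1/4) = -1/3*(-27)*(1/4) = 9*(1/4) = 9/4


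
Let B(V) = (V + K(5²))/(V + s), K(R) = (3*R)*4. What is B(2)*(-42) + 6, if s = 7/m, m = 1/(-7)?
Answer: 12966/47 ≈ 275.87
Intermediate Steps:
m = -⅐ ≈ -0.14286
K(R) = 12*R
s = -49 (s = 7/(-⅐) = 7*(-7) = -49)
B(V) = (300 + V)/(-49 + V) (B(V) = (V + 12*5²)/(V - 49) = (V + 12*25)/(-49 + V) = (V + 300)/(-49 + V) = (300 + V)/(-49 + V))
B(2)*(-42) + 6 = ((300 + 2)/(-49 + 2))*(-42) + 6 = (302/(-47))*(-42) + 6 = -1/47*302*(-42) + 6 = -302/47*(-42) + 6 = 12684/47 + 6 = 12966/47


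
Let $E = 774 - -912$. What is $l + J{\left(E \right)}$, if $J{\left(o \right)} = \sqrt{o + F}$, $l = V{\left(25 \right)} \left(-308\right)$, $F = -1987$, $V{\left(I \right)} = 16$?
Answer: $-4928 + i \sqrt{301} \approx -4928.0 + 17.349 i$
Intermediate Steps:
$E = 1686$ ($E = 774 + 912 = 1686$)
$l = -4928$ ($l = 16 \left(-308\right) = -4928$)
$J{\left(o \right)} = \sqrt{-1987 + o}$ ($J{\left(o \right)} = \sqrt{o - 1987} = \sqrt{-1987 + o}$)
$l + J{\left(E \right)} = -4928 + \sqrt{-1987 + 1686} = -4928 + \sqrt{-301} = -4928 + i \sqrt{301}$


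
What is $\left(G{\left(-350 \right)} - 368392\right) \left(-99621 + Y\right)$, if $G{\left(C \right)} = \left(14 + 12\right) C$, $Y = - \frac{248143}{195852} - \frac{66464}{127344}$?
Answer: $\frac{85703165198779899}{2278927} \approx 3.7607 \cdot 10^{10}$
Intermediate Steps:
$Y = - \frac{309837705}{173198452}$ ($Y = \left(-248143\right) \frac{1}{195852} - \frac{4154}{7959} = - \frac{248143}{195852} - \frac{4154}{7959} = - \frac{309837705}{173198452} \approx -1.7889$)
$G{\left(C \right)} = 26 C$
$\left(G{\left(-350 \right)} - 368392\right) \left(-99621 + Y\right) = \left(26 \left(-350\right) - 368392\right) \left(-99621 - \frac{309837705}{173198452}\right) = \left(-9100 - 368392\right) \left(- \frac{17254512824397}{173198452}\right) = \left(-377492\right) \left(- \frac{17254512824397}{173198452}\right) = \frac{85703165198779899}{2278927}$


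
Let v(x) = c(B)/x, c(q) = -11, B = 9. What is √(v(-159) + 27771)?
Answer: 20*√1755201/159 ≈ 166.65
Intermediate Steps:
v(x) = -11/x
√(v(-159) + 27771) = √(-11/(-159) + 27771) = √(-11*(-1/159) + 27771) = √(11/159 + 27771) = √(4415600/159) = 20*√1755201/159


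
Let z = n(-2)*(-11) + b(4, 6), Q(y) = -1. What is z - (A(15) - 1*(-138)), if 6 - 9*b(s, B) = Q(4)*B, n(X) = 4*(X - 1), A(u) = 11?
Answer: -47/3 ≈ -15.667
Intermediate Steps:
n(X) = -4 + 4*X (n(X) = 4*(-1 + X) = -4 + 4*X)
b(s, B) = ⅔ + B/9 (b(s, B) = ⅔ - (-1)*B/9 = ⅔ + B/9)
z = 400/3 (z = (-4 + 4*(-2))*(-11) + (⅔ + (⅑)*6) = (-4 - 8)*(-11) + (⅔ + ⅔) = -12*(-11) + 4/3 = 132 + 4/3 = 400/3 ≈ 133.33)
z - (A(15) - 1*(-138)) = 400/3 - (11 - 1*(-138)) = 400/3 - (11 + 138) = 400/3 - 1*149 = 400/3 - 149 = -47/3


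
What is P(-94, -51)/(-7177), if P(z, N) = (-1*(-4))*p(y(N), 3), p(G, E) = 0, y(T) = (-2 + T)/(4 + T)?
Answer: 0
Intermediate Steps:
y(T) = (-2 + T)/(4 + T)
P(z, N) = 0 (P(z, N) = -1*(-4)*0 = 4*0 = 0)
P(-94, -51)/(-7177) = 0/(-7177) = 0*(-1/7177) = 0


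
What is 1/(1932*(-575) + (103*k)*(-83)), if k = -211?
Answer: 1/692939 ≈ 1.4431e-6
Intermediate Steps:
1/(1932*(-575) + (103*k)*(-83)) = 1/(1932*(-575) + (103*(-211))*(-83)) = 1/(-1110900 - 21733*(-83)) = 1/(-1110900 + 1803839) = 1/692939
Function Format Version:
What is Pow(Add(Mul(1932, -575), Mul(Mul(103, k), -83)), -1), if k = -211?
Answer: Rational(1, 692939) ≈ 1.4431e-6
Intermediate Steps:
Pow(Add(Mul(1932, -575), Mul(Mul(103, k), -83)), -1) = Pow(Add(Mul(1932, -575), Mul(Mul(103, -211), -83)), -1) = Pow(Add(-1110900, Mul(-21733, -83)), -1) = Pow(Add(-1110900, 1803839), -1) = Pow(692939, -1) = Rational(1, 692939)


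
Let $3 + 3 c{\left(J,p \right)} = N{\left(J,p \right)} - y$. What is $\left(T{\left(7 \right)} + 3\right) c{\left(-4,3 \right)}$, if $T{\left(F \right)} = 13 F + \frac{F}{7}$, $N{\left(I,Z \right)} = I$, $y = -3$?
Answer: $- \frac{380}{3} \approx -126.67$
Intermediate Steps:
$c{\left(J,p \right)} = \frac{J}{3}$ ($c{\left(J,p \right)} = -1 + \frac{J - -3}{3} = -1 + \frac{J + 3}{3} = -1 + \frac{3 + J}{3} = -1 + \left(1 + \frac{J}{3}\right) = \frac{J}{3}$)
$T{\left(F \right)} = \frac{92 F}{7}$ ($T{\left(F \right)} = 13 F + F \frac{1}{7} = 13 F + \frac{F}{7} = \frac{92 F}{7}$)
$\left(T{\left(7 \right)} + 3\right) c{\left(-4,3 \right)} = \left(\frac{92}{7} \cdot 7 + 3\right) \frac{1}{3} \left(-4\right) = \left(92 + 3\right) \left(- \frac{4}{3}\right) = 95 \left(- \frac{4}{3}\right) = - \frac{380}{3}$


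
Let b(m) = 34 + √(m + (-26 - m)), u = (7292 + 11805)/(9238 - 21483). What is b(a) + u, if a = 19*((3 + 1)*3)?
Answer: 397233/12245 + I*√26 ≈ 32.44 + 5.099*I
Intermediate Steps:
a = 228 (a = 19*(4*3) = 19*12 = 228)
u = -19097/12245 (u = 19097/(-12245) = 19097*(-1/12245) = -19097/12245 ≈ -1.5596)
b(m) = 34 + I*√26 (b(m) = 34 + √(-26) = 34 + I*√26)
b(a) + u = (34 + I*√26) - 19097/12245 = 397233/12245 + I*√26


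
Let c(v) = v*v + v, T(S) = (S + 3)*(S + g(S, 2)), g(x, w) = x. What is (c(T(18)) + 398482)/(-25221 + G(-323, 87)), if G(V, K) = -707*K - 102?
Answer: -485387/43416 ≈ -11.180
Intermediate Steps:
G(V, K) = -102 - 707*K
T(S) = 2*S*(3 + S) (T(S) = (S + 3)*(S + S) = (3 + S)*(2*S) = 2*S*(3 + S))
c(v) = v + v² (c(v) = v² + v = v + v²)
(c(T(18)) + 398482)/(-25221 + G(-323, 87)) = ((2*18*(3 + 18))*(1 + 2*18*(3 + 18)) + 398482)/(-25221 + (-102 - 707*87)) = ((2*18*21)*(1 + 2*18*21) + 398482)/(-25221 + (-102 - 61509)) = (756*(1 + 756) + 398482)/(-25221 - 61611) = (756*757 + 398482)/(-86832) = (572292 + 398482)*(-1/86832) = 970774*(-1/86832) = -485387/43416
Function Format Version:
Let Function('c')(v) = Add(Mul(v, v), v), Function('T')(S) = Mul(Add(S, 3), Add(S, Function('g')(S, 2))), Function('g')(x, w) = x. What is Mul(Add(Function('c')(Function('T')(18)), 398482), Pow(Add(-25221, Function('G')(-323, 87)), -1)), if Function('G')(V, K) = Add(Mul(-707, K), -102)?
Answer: Rational(-485387, 43416) ≈ -11.180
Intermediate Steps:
Function('G')(V, K) = Add(-102, Mul(-707, K))
Function('T')(S) = Mul(2, S, Add(3, S)) (Function('T')(S) = Mul(Add(S, 3), Add(S, S)) = Mul(Add(3, S), Mul(2, S)) = Mul(2, S, Add(3, S)))
Function('c')(v) = Add(v, Pow(v, 2)) (Function('c')(v) = Add(Pow(v, 2), v) = Add(v, Pow(v, 2)))
Mul(Add(Function('c')(Function('T')(18)), 398482), Pow(Add(-25221, Function('G')(-323, 87)), -1)) = Mul(Add(Mul(Mul(2, 18, Add(3, 18)), Add(1, Mul(2, 18, Add(3, 18)))), 398482), Pow(Add(-25221, Add(-102, Mul(-707, 87))), -1)) = Mul(Add(Mul(Mul(2, 18, 21), Add(1, Mul(2, 18, 21))), 398482), Pow(Add(-25221, Add(-102, -61509)), -1)) = Mul(Add(Mul(756, Add(1, 756)), 398482), Pow(Add(-25221, -61611), -1)) = Mul(Add(Mul(756, 757), 398482), Pow(-86832, -1)) = Mul(Add(572292, 398482), Rational(-1, 86832)) = Mul(970774, Rational(-1, 86832)) = Rational(-485387, 43416)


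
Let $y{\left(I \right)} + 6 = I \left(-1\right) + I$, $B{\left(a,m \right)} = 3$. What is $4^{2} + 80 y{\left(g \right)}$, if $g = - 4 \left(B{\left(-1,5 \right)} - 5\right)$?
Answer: $-464$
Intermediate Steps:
$g = 8$ ($g = - 4 \left(3 - 5\right) = \left(-4\right) \left(-2\right) = 8$)
$y{\left(I \right)} = -6$ ($y{\left(I \right)} = -6 + \left(I \left(-1\right) + I\right) = -6 + \left(- I + I\right) = -6 + 0 = -6$)
$4^{2} + 80 y{\left(g \right)} = 4^{2} + 80 \left(-6\right) = 16 - 480 = -464$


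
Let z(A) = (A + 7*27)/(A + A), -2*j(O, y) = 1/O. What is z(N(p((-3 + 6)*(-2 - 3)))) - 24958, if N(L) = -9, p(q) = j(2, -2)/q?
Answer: -24968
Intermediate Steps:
j(O, y) = -1/(2*O)
p(q) = -1/(4*q) (p(q) = (-½/2)/q = (-½*½)/q = -1/(4*q))
z(A) = (189 + A)/(2*A) (z(A) = (A + 189)/((2*A)) = (189 + A)*(1/(2*A)) = (189 + A)/(2*A))
z(N(p((-3 + 6)*(-2 - 3)))) - 24958 = (½)*(189 - 9)/(-9) - 24958 = (½)*(-⅑)*180 - 24958 = -10 - 24958 = -24968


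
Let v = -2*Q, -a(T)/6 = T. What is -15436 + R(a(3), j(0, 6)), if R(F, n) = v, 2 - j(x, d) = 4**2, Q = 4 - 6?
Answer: -15432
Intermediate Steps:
Q = -2
a(T) = -6*T
j(x, d) = -14 (j(x, d) = 2 - 1*4**2 = 2 - 1*16 = 2 - 16 = -14)
v = 4 (v = -2*(-2) = 4)
R(F, n) = 4
-15436 + R(a(3), j(0, 6)) = -15436 + 4 = -15432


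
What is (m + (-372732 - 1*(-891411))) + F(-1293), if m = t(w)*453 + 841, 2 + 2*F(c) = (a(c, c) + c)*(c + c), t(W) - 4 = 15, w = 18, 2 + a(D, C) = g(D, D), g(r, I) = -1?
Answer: 2203854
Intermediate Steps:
a(D, C) = -3 (a(D, C) = -2 - 1 = -3)
t(W) = 19 (t(W) = 4 + 15 = 19)
F(c) = -1 + c*(-3 + c) (F(c) = -1 + ((-3 + c)*(c + c))/2 = -1 + ((-3 + c)*(2*c))/2 = -1 + (2*c*(-3 + c))/2 = -1 + c*(-3 + c))
m = 9448 (m = 19*453 + 841 = 8607 + 841 = 9448)
(m + (-372732 - 1*(-891411))) + F(-1293) = (9448 + (-372732 - 1*(-891411))) + (-1 + (-1293)² - 3*(-1293)) = (9448 + (-372732 + 891411)) + (-1 + 1671849 + 3879) = (9448 + 518679) + 1675727 = 528127 + 1675727 = 2203854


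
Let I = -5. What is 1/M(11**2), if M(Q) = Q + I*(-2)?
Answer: 1/131 ≈ 0.0076336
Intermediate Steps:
M(Q) = 10 + Q (M(Q) = Q - 5*(-2) = Q + 10 = 10 + Q)
1/M(11**2) = 1/(10 + 11**2) = 1/(10 + 121) = 1/131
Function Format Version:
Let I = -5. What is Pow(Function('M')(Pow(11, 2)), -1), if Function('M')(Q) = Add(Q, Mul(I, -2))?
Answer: Rational(1, 131) ≈ 0.0076336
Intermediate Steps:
Function('M')(Q) = Add(10, Q) (Function('M')(Q) = Add(Q, Mul(-5, -2)) = Add(Q, 10) = Add(10, Q))
Pow(Function('M')(Pow(11, 2)), -1) = Pow(Add(10, Pow(11, 2)), -1) = Pow(Add(10, 121), -1) = Pow(131, -1) = Rational(1, 131)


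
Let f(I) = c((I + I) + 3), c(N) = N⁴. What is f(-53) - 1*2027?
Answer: 112548854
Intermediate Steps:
f(I) = (3 + 2*I)⁴ (f(I) = ((I + I) + 3)⁴ = (2*I + 3)⁴ = (3 + 2*I)⁴)
f(-53) - 1*2027 = (3 + 2*(-53))⁴ - 1*2027 = (3 - 106)⁴ - 2027 = (-103)⁴ - 2027 = 112550881 - 2027 = 112548854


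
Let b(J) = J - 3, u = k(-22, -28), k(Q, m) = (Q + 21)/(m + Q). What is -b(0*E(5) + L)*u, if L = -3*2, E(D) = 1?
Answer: 9/50 ≈ 0.18000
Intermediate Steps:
L = -6
k(Q, m) = (21 + Q)/(Q + m)
u = 1/50 (u = (21 - 22)/(-22 - 28) = -1/(-50) = -1/50*(-1) = 1/50 ≈ 0.020000)
b(J) = -3 + J
-b(0*E(5) + L)*u = -(-3 + (0*1 - 6))/50 = -(-3 + (0 - 6))/50 = -(-3 - 6)/50 = -(-9)/50 = -1*(-9/50) = 9/50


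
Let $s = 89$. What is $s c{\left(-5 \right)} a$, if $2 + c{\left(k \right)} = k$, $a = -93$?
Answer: $57939$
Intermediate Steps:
$c{\left(k \right)} = -2 + k$
$s c{\left(-5 \right)} a = 89 \left(-2 - 5\right) \left(-93\right) = 89 \left(-7\right) \left(-93\right) = \left(-623\right) \left(-93\right) = 57939$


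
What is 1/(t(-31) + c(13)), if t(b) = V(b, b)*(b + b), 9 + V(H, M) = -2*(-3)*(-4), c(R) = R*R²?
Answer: 1/4243 ≈ 0.00023568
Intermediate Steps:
c(R) = R³
V(H, M) = -33 (V(H, M) = -9 - 2*(-3)*(-4) = -9 + 6*(-4) = -9 - 24 = -33)
t(b) = -66*b (t(b) = -33*(b + b) = -66*b)
1/(t(-31) + c(13)) = 1/(-66*(-31) + 13³) = 1/(2046 + 2197) = 1/4243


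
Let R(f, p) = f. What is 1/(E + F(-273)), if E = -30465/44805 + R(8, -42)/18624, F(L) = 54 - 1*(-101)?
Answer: 6953736/1073103899 ≈ 0.0064800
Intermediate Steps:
F(L) = 155 (F(L) = 54 + 101 = 155)
E = -4725181/6953736 (E = -30465/44805 + 8/18624 = -30465*1/44805 + 8*(1/18624) = -2031/2987 + 1/2328 = -4725181/6953736 ≈ -0.67952)
1/(E + F(-273)) = 1/(-4725181/6953736 + 155) = 1/(1073103899/6953736) = 6953736/1073103899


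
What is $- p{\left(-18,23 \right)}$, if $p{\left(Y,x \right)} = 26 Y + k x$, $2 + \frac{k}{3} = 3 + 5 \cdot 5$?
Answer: $-1326$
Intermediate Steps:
$k = 78$ ($k = -6 + 3 \left(3 + 5 \cdot 5\right) = -6 + 3 \left(3 + 25\right) = -6 + 3 \cdot 28 = -6 + 84 = 78$)
$p{\left(Y,x \right)} = 26 Y + 78 x$
$- p{\left(-18,23 \right)} = - (26 \left(-18\right) + 78 \cdot 23) = - (-468 + 1794) = \left(-1\right) 1326 = -1326$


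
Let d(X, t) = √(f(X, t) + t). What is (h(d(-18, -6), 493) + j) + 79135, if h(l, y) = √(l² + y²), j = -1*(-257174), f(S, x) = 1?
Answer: 336309 + 2*√60761 ≈ 3.3680e+5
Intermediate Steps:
j = 257174
d(X, t) = √(1 + t)
(h(d(-18, -6), 493) + j) + 79135 = (√((√(1 - 6))² + 493²) + 257174) + 79135 = (√((√(-5))² + 243049) + 257174) + 79135 = (√((I*√5)² + 243049) + 257174) + 79135 = (√(-5 + 243049) + 257174) + 79135 = (√243044 + 257174) + 79135 = (2*√60761 + 257174) + 79135 = (257174 + 2*√60761) + 79135 = 336309 + 2*√60761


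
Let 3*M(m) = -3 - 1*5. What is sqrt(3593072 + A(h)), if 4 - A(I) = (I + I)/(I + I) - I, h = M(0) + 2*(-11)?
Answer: sqrt(32337453)/3 ≈ 1895.5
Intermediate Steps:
M(m) = -8/3 (M(m) = (-3 - 1*5)/3 = (-3 - 5)/3 = (1/3)*(-8) = -8/3)
h = -74/3 (h = -8/3 + 2*(-11) = -8/3 - 22 = -74/3 ≈ -24.667)
A(I) = 3 + I (A(I) = 4 - ((I + I)/(I + I) - I) = 4 - ((2*I)/((2*I)) - I) = 4 - ((2*I)*(1/(2*I)) - I) = 4 - (1 - I) = 4 + (-1 + I) = 3 + I)
sqrt(3593072 + A(h)) = sqrt(3593072 + (3 - 74/3)) = sqrt(3593072 - 65/3) = sqrt(10779151/3) = sqrt(32337453)/3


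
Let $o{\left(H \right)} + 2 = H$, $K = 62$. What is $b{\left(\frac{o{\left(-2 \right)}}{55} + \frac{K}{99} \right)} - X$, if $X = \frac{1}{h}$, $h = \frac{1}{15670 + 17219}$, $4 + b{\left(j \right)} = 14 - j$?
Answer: $- \frac{16275379}{495} \approx -32880.0$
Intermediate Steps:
$o{\left(H \right)} = -2 + H$
$b{\left(j \right)} = 10 - j$ ($b{\left(j \right)} = -4 - \left(-14 + j\right) = 10 - j$)
$h = \frac{1}{32889} \approx 3.0405 \cdot 10^{-5}$
$X = 32889$ ($X = \frac{1}{\frac{1}{32889}} = 32889$)
$b{\left(\frac{o{\left(-2 \right)}}{55} + \frac{K}{99} \right)} - X = \left(10 - \left(\frac{-2 - 2}{55} + \frac{62}{99}\right)\right) - 32889 = \left(10 - \left(\left(-4\right) \frac{1}{55} + 62 \cdot \frac{1}{99}\right)\right) - 32889 = \left(10 - \left(- \frac{4}{55} + \frac{62}{99}\right)\right) - 32889 = \left(10 - \frac{274}{495}\right) - 32889 = \frac{4676}{495} - 32889 = - \frac{16275379}{495}$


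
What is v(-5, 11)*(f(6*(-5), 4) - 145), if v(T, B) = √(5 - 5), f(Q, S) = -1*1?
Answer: 0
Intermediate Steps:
f(Q, S) = -1
v(T, B) = 0 (v(T, B) = √0 = 0)
v(-5, 11)*(f(6*(-5), 4) - 145) = 0*(-1 - 145) = 0*(-146) = 0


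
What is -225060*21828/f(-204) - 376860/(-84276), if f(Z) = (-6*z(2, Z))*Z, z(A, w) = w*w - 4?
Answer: -13440238625/146120538 ≈ -91.980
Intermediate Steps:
z(A, w) = -4 + w**2 (z(A, w) = w**2 - 4 = -4 + w**2)
f(Z) = Z*(24 - 6*Z**2) (f(Z) = (-6*(-4 + Z**2))*Z = (24 - 6*Z**2)*Z = Z*(24 - 6*Z**2))
-225060*21828/f(-204) - 376860/(-84276) = -225060*(-107/(6*(4 - 1*(-204)**2))) - 376860/(-84276) = -225060*(-107/(6*(4 - 1*41616))) - 376860*(-1/84276) = -225060*(-107/(6*(4 - 41616))) + 31405/7023 = -225060/((6*(-204)*(-41612))*(1/21828)) + 31405/7023 = -225060/(50933088*(1/21828)) + 31405/7023 = -225060/249672/107 + 31405/7023 = -225060*107/249672 + 31405/7023 = -2006785/20806 + 31405/7023 = -13440238625/146120538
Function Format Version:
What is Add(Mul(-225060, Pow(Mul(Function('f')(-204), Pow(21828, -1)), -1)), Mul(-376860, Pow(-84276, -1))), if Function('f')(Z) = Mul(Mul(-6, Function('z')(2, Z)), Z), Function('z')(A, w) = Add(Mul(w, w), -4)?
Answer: Rational(-13440238625, 146120538) ≈ -91.980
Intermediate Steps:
Function('z')(A, w) = Add(-4, Pow(w, 2)) (Function('z')(A, w) = Add(Pow(w, 2), -4) = Add(-4, Pow(w, 2)))
Function('f')(Z) = Mul(Z, Add(24, Mul(-6, Pow(Z, 2)))) (Function('f')(Z) = Mul(Mul(-6, Add(-4, Pow(Z, 2))), Z) = Mul(Add(24, Mul(-6, Pow(Z, 2))), Z) = Mul(Z, Add(24, Mul(-6, Pow(Z, 2)))))
Add(Mul(-225060, Pow(Mul(Function('f')(-204), Pow(21828, -1)), -1)), Mul(-376860, Pow(-84276, -1))) = Add(Mul(-225060, Pow(Mul(Mul(6, -204, Add(4, Mul(-1, Pow(-204, 2)))), Pow(21828, -1)), -1)), Mul(-376860, Pow(-84276, -1))) = Add(Mul(-225060, Pow(Mul(Mul(6, -204, Add(4, Mul(-1, 41616))), Rational(1, 21828)), -1)), Mul(-376860, Rational(-1, 84276))) = Add(Mul(-225060, Pow(Mul(Mul(6, -204, Add(4, -41616)), Rational(1, 21828)), -1)), Rational(31405, 7023)) = Add(Mul(-225060, Pow(Mul(Mul(6, -204, -41612), Rational(1, 21828)), -1)), Rational(31405, 7023)) = Add(Mul(-225060, Pow(Mul(50933088, Rational(1, 21828)), -1)), Rational(31405, 7023)) = Add(Mul(-225060, Pow(Rational(249672, 107), -1)), Rational(31405, 7023)) = Add(Mul(-225060, Rational(107, 249672)), Rational(31405, 7023)) = Add(Rational(-2006785, 20806), Rational(31405, 7023)) = Rational(-13440238625, 146120538)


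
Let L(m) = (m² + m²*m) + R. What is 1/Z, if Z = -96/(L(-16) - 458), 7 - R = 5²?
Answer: 1079/24 ≈ 44.958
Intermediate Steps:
R = -18 (R = 7 - 1*5² = 7 - 1*25 = 7 - 25 = -18)
L(m) = -18 + m² + m³ (L(m) = (m² + m²*m) - 18 = (m² + m³) - 18 = -18 + m² + m³)
Z = 24/1079 (Z = -96/((-18 + (-16)² + (-16)³) - 458) = -96/((-18 + 256 - 4096) - 458) = -96/(-3858 - 458) = -96/(-4316) = -96*(-1/4316) = 24/1079 ≈ 0.022243)
1/Z = 1/(24/1079) = 1079/24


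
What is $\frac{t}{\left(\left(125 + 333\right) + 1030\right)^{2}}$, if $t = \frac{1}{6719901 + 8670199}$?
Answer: $\frac{1}{34075897574400} \approx 2.9346 \cdot 10^{-14}$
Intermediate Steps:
$t = \frac{1}{15390100} \approx 6.4977 \cdot 10^{-8}$
$\frac{t}{\left(\left(125 + 333\right) + 1030\right)^{2}} = \frac{1}{15390100 \left(\left(125 + 333\right) + 1030\right)^{2}} = \frac{1}{15390100 \left(458 + 1030\right)^{2}} = \frac{1}{15390100 \cdot 1488^{2}} = \frac{1}{15390100 \cdot 2214144} = \frac{1}{15390100} \cdot \frac{1}{2214144} = \frac{1}{34075897574400}$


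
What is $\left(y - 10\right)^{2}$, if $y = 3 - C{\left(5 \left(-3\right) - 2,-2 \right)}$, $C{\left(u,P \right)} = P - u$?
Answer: $484$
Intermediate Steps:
$y = -12$ ($y = 3 - \left(-2 - \left(5 \left(-3\right) - 2\right)\right) = 3 - \left(-2 - \left(-15 - 2\right)\right) = 3 - \left(-2 - -17\right) = 3 - \left(-2 + 17\right) = 3 - 15 = -12$)
$\left(y - 10\right)^{2} = \left(-12 - 10\right)^{2} = \left(-22\right)^{2} = 484$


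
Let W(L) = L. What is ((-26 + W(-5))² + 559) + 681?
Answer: 2201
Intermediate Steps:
((-26 + W(-5))² + 559) + 681 = ((-26 - 5)² + 559) + 681 = ((-31)² + 559) + 681 = (961 + 559) + 681 = 1520 + 681 = 2201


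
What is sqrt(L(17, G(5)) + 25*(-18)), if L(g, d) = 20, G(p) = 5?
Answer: I*sqrt(430) ≈ 20.736*I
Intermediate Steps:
sqrt(L(17, G(5)) + 25*(-18)) = sqrt(20 + 25*(-18)) = sqrt(20 - 450) = sqrt(-430) = I*sqrt(430)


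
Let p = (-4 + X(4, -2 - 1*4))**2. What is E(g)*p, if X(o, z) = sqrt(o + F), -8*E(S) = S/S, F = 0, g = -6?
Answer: -1/2 ≈ -0.50000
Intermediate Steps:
E(S) = -1/8 (E(S) = -S/(8*S) = -1/8*1 = -1/8)
X(o, z) = sqrt(o) (X(o, z) = sqrt(o + 0) = sqrt(o))
p = 4 (p = (-4 + sqrt(4))**2 = (-4 + 2)**2 = (-2)**2 = 4)
E(g)*p = -1/8*4 = -1/2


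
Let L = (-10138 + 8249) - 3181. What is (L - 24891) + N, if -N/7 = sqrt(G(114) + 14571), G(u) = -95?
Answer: -29961 - 14*sqrt(3619) ≈ -30803.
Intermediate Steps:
N = -14*sqrt(3619) (N = -7*sqrt(-95 + 14571) = -14*sqrt(3619) ≈ -842.21)
L = -5070 (L = -1889 - 3181 = -5070)
(L - 24891) + N = (-5070 - 24891) - 14*sqrt(3619) = -29961 - 14*sqrt(3619)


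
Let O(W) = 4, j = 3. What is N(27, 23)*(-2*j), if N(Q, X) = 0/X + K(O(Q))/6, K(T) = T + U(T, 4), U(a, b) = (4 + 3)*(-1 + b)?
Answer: -25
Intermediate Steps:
U(a, b) = -7 + 7*b (U(a, b) = 7*(-1 + b) = -7 + 7*b)
K(T) = 21 + T (K(T) = T + (-7 + 7*4) = T + (-7 + 28) = T + 21 = 21 + T)
N(Q, X) = 25/6 (N(Q, X) = 0/X + (21 + 4)/6 = 0 + 25*(⅙) = 0 + 25/6 = 25/6)
N(27, 23)*(-2*j) = 25*(-2*3)/6 = (25/6)*(-6) = -25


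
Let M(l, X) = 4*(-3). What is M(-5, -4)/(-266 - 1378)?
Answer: 1/137 ≈ 0.0072993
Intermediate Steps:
M(l, X) = -12
M(-5, -4)/(-266 - 1378) = -12/(-266 - 1378) = -12/(-1644) = -12*(-1/1644) = 1/137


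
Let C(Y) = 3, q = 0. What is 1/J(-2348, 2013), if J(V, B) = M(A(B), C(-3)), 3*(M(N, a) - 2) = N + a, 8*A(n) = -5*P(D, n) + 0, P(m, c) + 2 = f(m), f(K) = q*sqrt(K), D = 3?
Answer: 12/41 ≈ 0.29268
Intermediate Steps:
f(K) = 0 (f(K) = 0*sqrt(K) = 0)
P(m, c) = -2 (P(m, c) = -2 + 0 = -2)
A(n) = 5/4 (A(n) = (-5*(-2) + 0)/8 = (10 + 0)/8 = (1/8)*10 = 5/4)
M(N, a) = 2 + N/3 + a/3 (M(N, a) = 2 + (N + a)/3 = 2 + (N/3 + a/3) = 2 + N/3 + a/3)
J(V, B) = 41/12 (J(V, B) = 2 + (1/3)*(5/4) + (1/3)*3 = 2 + 5/12 + 1 = 41/12)
1/J(-2348, 2013) = 1/(41/12) = 12/41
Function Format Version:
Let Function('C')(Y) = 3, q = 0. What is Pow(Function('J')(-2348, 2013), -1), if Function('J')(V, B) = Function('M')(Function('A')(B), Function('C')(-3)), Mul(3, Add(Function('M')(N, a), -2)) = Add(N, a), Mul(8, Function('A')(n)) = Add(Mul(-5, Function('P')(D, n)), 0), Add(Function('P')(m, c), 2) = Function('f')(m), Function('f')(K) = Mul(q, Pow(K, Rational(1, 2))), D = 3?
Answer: Rational(12, 41) ≈ 0.29268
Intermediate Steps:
Function('f')(K) = 0 (Function('f')(K) = Mul(0, Pow(K, Rational(1, 2))) = 0)
Function('P')(m, c) = -2 (Function('P')(m, c) = Add(-2, 0) = -2)
Function('A')(n) = Rational(5, 4) (Function('A')(n) = Mul(Rational(1, 8), Add(Mul(-5, -2), 0)) = Mul(Rational(1, 8), Add(10, 0)) = Mul(Rational(1, 8), 10) = Rational(5, 4))
Function('M')(N, a) = Add(2, Mul(Rational(1, 3), N), Mul(Rational(1, 3), a)) (Function('M')(N, a) = Add(2, Mul(Rational(1, 3), Add(N, a))) = Add(2, Add(Mul(Rational(1, 3), N), Mul(Rational(1, 3), a))) = Add(2, Mul(Rational(1, 3), N), Mul(Rational(1, 3), a)))
Function('J')(V, B) = Rational(41, 12) (Function('J')(V, B) = Add(2, Mul(Rational(1, 3), Rational(5, 4)), Mul(Rational(1, 3), 3)) = Add(2, Rational(5, 12), 1) = Rational(41, 12))
Pow(Function('J')(-2348, 2013), -1) = Pow(Rational(41, 12), -1) = Rational(12, 41)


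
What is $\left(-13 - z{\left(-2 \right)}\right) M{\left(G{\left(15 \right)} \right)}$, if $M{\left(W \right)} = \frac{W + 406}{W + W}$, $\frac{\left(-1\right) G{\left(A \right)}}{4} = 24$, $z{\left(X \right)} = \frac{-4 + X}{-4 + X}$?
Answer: $\frac{1085}{48} \approx 22.604$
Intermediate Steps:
$z{\left(X \right)} = 1$
$G{\left(A \right)} = -96$ ($G{\left(A \right)} = \left(-4\right) 24 = -96$)
$M{\left(W \right)} = \frac{406 + W}{2 W}$
$\left(-13 - z{\left(-2 \right)}\right) M{\left(G{\left(15 \right)} \right)} = \left(-13 - 1\right) \frac{406 - 96}{2 \left(-96\right)} = \left(-13 - 1\right) \frac{1}{2} \left(- \frac{1}{96}\right) 310 = \left(-14\right) \left(- \frac{155}{96}\right) = \frac{1085}{48}$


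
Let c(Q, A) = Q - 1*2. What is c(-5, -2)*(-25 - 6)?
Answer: 217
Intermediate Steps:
c(Q, A) = -2 + Q (c(Q, A) = Q - 2 = -2 + Q)
c(-5, -2)*(-25 - 6) = (-2 - 5)*(-25 - 6) = -7*(-31) = 217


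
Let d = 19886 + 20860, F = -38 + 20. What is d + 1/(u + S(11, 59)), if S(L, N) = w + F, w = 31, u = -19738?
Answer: 803714849/19725 ≈ 40746.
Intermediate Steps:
F = -18
S(L, N) = 13 (S(L, N) = 31 - 18 = 13)
d = 40746
d + 1/(u + S(11, 59)) = 40746 + 1/(-19738 + 13) = 40746 + 1/(-19725) = 40746 - 1/19725 = 803714849/19725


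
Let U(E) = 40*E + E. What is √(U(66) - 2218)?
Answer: 2*√122 ≈ 22.091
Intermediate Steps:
U(E) = 41*E
√(U(66) - 2218) = √(41*66 - 2218) = √(2706 - 2218) = √488 = 2*√122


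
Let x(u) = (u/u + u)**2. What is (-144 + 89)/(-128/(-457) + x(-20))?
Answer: -5027/33021 ≈ -0.15224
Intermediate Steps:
x(u) = (1 + u)**2
(-144 + 89)/(-128/(-457) + x(-20)) = (-144 + 89)/(-128/(-457) + (1 - 20)**2) = -55/(-128*(-1/457) + (-19)**2) = -55/(128/457 + 361) = -55/165105/457 = -55*457/165105 = -5027/33021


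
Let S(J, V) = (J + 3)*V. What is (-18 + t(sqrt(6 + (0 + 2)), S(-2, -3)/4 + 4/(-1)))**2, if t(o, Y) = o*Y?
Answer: 1009/2 + 342*sqrt(2) ≈ 988.16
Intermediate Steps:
S(J, V) = V*(3 + J) (S(J, V) = (3 + J)*V = V*(3 + J))
t(o, Y) = Y*o
(-18 + t(sqrt(6 + (0 + 2)), S(-2, -3)/4 + 4/(-1)))**2 = (-18 + (-3*(3 - 2)/4 + 4/(-1))*sqrt(6 + (0 + 2)))**2 = (-18 + (-3*1*(1/4) + 4*(-1))*sqrt(6 + 2))**2 = (-18 + (-3*1/4 - 4)*sqrt(8))**2 = (-18 + (-3/4 - 4)*(2*sqrt(2)))**2 = (-18 - 19*sqrt(2)/2)**2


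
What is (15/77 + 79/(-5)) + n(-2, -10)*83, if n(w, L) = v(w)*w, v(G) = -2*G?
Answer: -261648/385 ≈ -679.61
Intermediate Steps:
n(w, L) = -2*w² (n(w, L) = (-2*w)*w = -2*w²)
(15/77 + 79/(-5)) + n(-2, -10)*83 = (15/77 + 79/(-5)) - 2*(-2)²*83 = (15*(1/77) + 79*(-⅕)) - 2*4*83 = (15/77 - 79/5) - 8*83 = -6008/385 - 664 = -261648/385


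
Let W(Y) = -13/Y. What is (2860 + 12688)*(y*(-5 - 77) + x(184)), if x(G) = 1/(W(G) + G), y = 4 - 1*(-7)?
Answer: -474621388696/33843 ≈ -1.4024e+7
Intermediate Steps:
y = 11 (y = 4 + 7 = 11)
x(G) = 1/(G - 13/G) (x(G) = 1/(-13/G + G) = 1/(G - 13/G))
(2860 + 12688)*(y*(-5 - 77) + x(184)) = (2860 + 12688)*(11*(-5 - 77) + 184/(-13 + 184**2)) = 15548*(11*(-82) + 184/(-13 + 33856)) = 15548*(-902 + 184/33843) = 15548*(-30526202/33843) = -474621388696/33843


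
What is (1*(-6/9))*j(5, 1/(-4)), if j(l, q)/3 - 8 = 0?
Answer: -16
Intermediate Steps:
j(l, q) = 24 (j(l, q) = 24 + 3*0 = 24 + 0 = 24)
(1*(-6/9))*j(5, 1/(-4)) = (1*(-6/9))*24 = (1*(-6*1/9))*24 = (1*(-2/3))*24 = -2/3*24 = -16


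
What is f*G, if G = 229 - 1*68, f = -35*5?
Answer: -28175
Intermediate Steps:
f = -175
G = 161 (G = 229 - 68 = 161)
f*G = -175*161 = -28175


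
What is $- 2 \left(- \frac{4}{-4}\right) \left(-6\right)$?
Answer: $12$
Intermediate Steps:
$- 2 \left(- \frac{4}{-4}\right) \left(-6\right) = - 2 \left(\left(-4\right) \left(- \frac{1}{4}\right)\right) \left(-6\right) = \left(-2\right) 1 \left(-6\right) = \left(-2\right) \left(-6\right) = 12$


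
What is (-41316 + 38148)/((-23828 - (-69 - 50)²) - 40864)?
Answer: 3168/78853 ≈ 0.040176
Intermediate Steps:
(-41316 + 38148)/((-23828 - (-69 - 50)²) - 40864) = -3168/((-23828 - 1*(-119)²) - 40864) = -3168/((-23828 - 1*14161) - 40864) = -3168/((-23828 - 14161) - 40864) = -3168/(-37989 - 40864) = -3168/(-78853) = -3168*(-1/78853) = 3168/78853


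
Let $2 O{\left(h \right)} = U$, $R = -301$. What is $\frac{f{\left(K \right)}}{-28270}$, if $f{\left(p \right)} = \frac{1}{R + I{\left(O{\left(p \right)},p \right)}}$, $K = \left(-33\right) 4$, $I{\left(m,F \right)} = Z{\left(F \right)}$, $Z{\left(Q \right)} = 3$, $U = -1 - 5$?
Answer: $\frac{1}{8424460} \approx 1.187 \cdot 10^{-7}$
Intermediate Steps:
$U = -6$
$O{\left(h \right)} = -3$ ($O{\left(h \right)} = \frac{1}{2} \left(-6\right) = -3$)
$I{\left(m,F \right)} = 3$
$K = -132$
$f{\left(p \right)} = - \frac{1}{298}$ ($f{\left(p \right)} = \frac{1}{-301 + 3} = \frac{1}{-298} = - \frac{1}{298}$)
$\frac{f{\left(K \right)}}{-28270} = - \frac{1}{298 \left(-28270\right)} = \left(- \frac{1}{298}\right) \left(- \frac{1}{28270}\right) = \frac{1}{8424460}$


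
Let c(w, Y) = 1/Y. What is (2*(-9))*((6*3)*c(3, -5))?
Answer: 324/5 ≈ 64.800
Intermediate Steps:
(2*(-9))*((6*3)*c(3, -5)) = (2*(-9))*((6*3)/(-5)) = -324*(-1)/5 = -18*(-18/5) = 324/5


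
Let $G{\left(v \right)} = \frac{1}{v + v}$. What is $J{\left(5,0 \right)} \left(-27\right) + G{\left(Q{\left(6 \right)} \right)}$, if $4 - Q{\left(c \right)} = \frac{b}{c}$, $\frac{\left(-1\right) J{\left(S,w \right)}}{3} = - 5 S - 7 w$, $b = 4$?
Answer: $- \frac{40497}{20} \approx -2024.8$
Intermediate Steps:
$J{\left(S,w \right)} = 15 S + 21 w$ ($J{\left(S,w \right)} = - 3 \left(- 5 S - 7 w\right) = - 3 \left(- 7 w - 5 S\right) = 15 S + 21 w$)
$Q{\left(c \right)} = 4 - \frac{4}{c}$
$G{\left(v \right)} = \frac{1}{2 v}$
$J{\left(5,0 \right)} \left(-27\right) + G{\left(Q{\left(6 \right)} \right)} = \left(15 \cdot 5 + 21 \cdot 0\right) \left(-27\right) + \frac{1}{2 \left(4 - \frac{4}{6}\right)} = \left(75 + 0\right) \left(-27\right) + \frac{1}{2 \left(4 - \frac{2}{3}\right)} = 75 \left(-27\right) + \frac{1}{2 \left(4 - \frac{2}{3}\right)} = -2025 + \frac{1}{2 \cdot \frac{10}{3}} = -2025 + \frac{1}{2} \cdot \frac{3}{10} = -2025 + \frac{3}{20} = - \frac{40497}{20}$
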